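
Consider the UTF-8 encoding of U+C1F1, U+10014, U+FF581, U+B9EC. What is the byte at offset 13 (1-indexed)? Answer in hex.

1-indexed offset 13 is 0-indexed offset 12.
U+C1F1 → 3-byte form EC 87 B1 at offsets 0–2.
U+10014 → 4-byte form F0 90 80 94 at offsets 3–6.
U+FF581 → 4-byte form F3 BF 96 81 at offsets 7–10.
U+B9EC → 3-byte form EB A7 AC at offsets 11–13.
Offset 12 falls in char 4's range; it's byte 2 of EB A7 AC = 0xA7.

0xA7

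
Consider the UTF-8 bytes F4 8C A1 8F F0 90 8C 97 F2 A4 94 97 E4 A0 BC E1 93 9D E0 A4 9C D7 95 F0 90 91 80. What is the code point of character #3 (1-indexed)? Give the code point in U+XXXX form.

U+A4517

Offset 0: leading byte 0xF4 = 11110100 → 4-byte char #1 = F4 8C A1 8F.
Offset 4: leading byte 0xF0 = 11110000 → 4-byte char #2 = F0 90 8C 97.
Offset 8: leading byte 0xF2 = 11110010 → 4-byte char #3 = F2 A4 94 97.
Leading byte 0xF2 = 11110010 matches 11110xxx → 4-byte sequence.
Byte 1: 0xF2 = 11110010, payload 010 (3 bits).
Byte 2: 0xA4 = 10100100 (10xxxxxx ✓), payload 100100.
Byte 3: 0x94 = 10010100 (10xxxxxx ✓), payload 010100.
Byte 4: 0x97 = 10010111 (10xxxxxx ✓), payload 010111.
Concatenate: 010100100010100010111 = 0xA4517 (21 bits → U+A4517).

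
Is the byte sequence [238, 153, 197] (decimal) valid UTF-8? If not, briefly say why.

invalid (non-continuation byte where continuation expected)

Leading byte 0xEE = 11101110 → 3-byte form.
Byte 3 is 0xC5 = 11000101, which is not 10xxxxxx — expected a continuation byte.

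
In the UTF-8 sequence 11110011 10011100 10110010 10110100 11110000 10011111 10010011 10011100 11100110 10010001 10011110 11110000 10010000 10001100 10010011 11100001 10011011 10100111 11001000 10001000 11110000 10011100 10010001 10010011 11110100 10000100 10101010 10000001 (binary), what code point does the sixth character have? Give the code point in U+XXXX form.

U+0208

Offset 0: leading byte 0xF3 = 11110011 → 4-byte char #1 = F3 9C B2 B4.
Offset 4: leading byte 0xF0 = 11110000 → 4-byte char #2 = F0 9F 93 9C.
Offset 8: leading byte 0xE6 = 11100110 → 3-byte char #3 = E6 91 9E.
Offset 11: leading byte 0xF0 = 11110000 → 4-byte char #4 = F0 90 8C 93.
Offset 15: leading byte 0xE1 = 11100001 → 3-byte char #5 = E1 9B A7.
Offset 18: leading byte 0xC8 = 11001000 → 2-byte char #6 = C8 88.
Leading byte 0xC8 = 11001000 matches 110xxxxx → 2-byte sequence.
Byte 1: 0xC8 = 11001000, payload 01000 (5 bits).
Byte 2: 0x88 = 10001000 (10xxxxxx ✓), payload 001000.
Concatenate: 01000001000 = 0x208 (11 bits → U+0208).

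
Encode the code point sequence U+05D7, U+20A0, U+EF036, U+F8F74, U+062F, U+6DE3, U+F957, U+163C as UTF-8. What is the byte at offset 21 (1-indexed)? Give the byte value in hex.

1-indexed offset 21 is 0-indexed offset 20.
U+05D7 → 2-byte form D7 97 at offsets 0–1.
U+20A0 → 3-byte form E2 82 A0 at offsets 2–4.
U+EF036 → 4-byte form F3 AF 80 B6 at offsets 5–8.
U+F8F74 → 4-byte form F3 B8 BD B4 at offsets 9–12.
U+062F → 2-byte form D8 AF at offsets 13–14.
U+6DE3 → 3-byte form E6 B7 A3 at offsets 15–17.
U+F957 → 3-byte form EF A5 97 at offsets 18–20.
Offset 20 falls in char 7's range; it's byte 3 of EF A5 97 = 0x97.

0x97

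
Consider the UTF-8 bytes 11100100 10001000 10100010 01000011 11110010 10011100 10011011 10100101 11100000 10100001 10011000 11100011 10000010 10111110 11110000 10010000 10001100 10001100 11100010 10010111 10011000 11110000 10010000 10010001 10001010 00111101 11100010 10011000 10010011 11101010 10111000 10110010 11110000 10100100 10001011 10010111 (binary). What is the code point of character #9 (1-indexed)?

Offset 0: leading byte 0xE4 = 11100100 → 3-byte char #1 = E4 88 A2.
Offset 3: leading byte 0x43 = 01000011 → 1-byte char #2 = 43.
Offset 4: leading byte 0xF2 = 11110010 → 4-byte char #3 = F2 9C 9B A5.
Offset 8: leading byte 0xE0 = 11100000 → 3-byte char #4 = E0 A1 98.
Offset 11: leading byte 0xE3 = 11100011 → 3-byte char #5 = E3 82 BE.
Offset 14: leading byte 0xF0 = 11110000 → 4-byte char #6 = F0 90 8C 8C.
Offset 18: leading byte 0xE2 = 11100010 → 3-byte char #7 = E2 97 98.
Offset 21: leading byte 0xF0 = 11110000 → 4-byte char #8 = F0 90 91 8A.
Offset 25: leading byte 0x3D = 00111101 → 1-byte char #9 = 3D.
Leading byte 0x3D = 00111101 matches 0xxxxxxx → 1-byte sequence.
Byte 1: 0x3D = 00111101, payload 0111101 (7 bits).
Concatenate: 0111101 = 0x3D (7 bits → U+003D).

U+003D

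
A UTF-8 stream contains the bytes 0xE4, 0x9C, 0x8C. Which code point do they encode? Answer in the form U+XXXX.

Leading byte 0xE4 = 11100100 matches 1110xxxx → 3-byte sequence.
Byte 1: 0xE4 = 11100100, payload 0100 (4 bits).
Byte 2: 0x9C = 10011100 (10xxxxxx ✓), payload 011100.
Byte 3: 0x8C = 10001100 (10xxxxxx ✓), payload 001100.
Concatenate: 0100011100001100 = 0x470C (16 bits → U+470C).

U+470C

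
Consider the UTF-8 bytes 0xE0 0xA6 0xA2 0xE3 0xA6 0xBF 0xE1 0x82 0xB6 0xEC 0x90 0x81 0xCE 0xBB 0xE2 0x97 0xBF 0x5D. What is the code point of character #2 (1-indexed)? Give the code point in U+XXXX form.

Offset 0: leading byte 0xE0 = 11100000 → 3-byte char #1 = E0 A6 A2.
Offset 3: leading byte 0xE3 = 11100011 → 3-byte char #2 = E3 A6 BF.
Leading byte 0xE3 = 11100011 matches 1110xxxx → 3-byte sequence.
Byte 1: 0xE3 = 11100011, payload 0011 (4 bits).
Byte 2: 0xA6 = 10100110 (10xxxxxx ✓), payload 100110.
Byte 3: 0xBF = 10111111 (10xxxxxx ✓), payload 111111.
Concatenate: 0011100110111111 = 0x39BF (16 bits → U+39BF).

U+39BF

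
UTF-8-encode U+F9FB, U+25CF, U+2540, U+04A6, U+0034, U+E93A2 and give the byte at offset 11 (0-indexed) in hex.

0x34

U+F9FB → 3-byte form EF A7 BB at offsets 0–2.
U+25CF → 3-byte form E2 97 8F at offsets 3–5.
U+2540 → 3-byte form E2 95 80 at offsets 6–8.
U+04A6 → 2-byte form D2 A6 at offsets 9–10.
U+0034 → 1-byte form 34 at offsets 11–11.
Offset 11 falls in char 5's range; it's byte 1 of 34 = 0x34.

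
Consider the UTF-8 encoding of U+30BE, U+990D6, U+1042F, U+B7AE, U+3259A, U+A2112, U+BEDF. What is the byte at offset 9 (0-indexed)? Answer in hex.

0x90

U+30BE → 3-byte form E3 82 BE at offsets 0–2.
U+990D6 → 4-byte form F2 99 83 96 at offsets 3–6.
U+1042F → 4-byte form F0 90 90 AF at offsets 7–10.
Offset 9 falls in char 3's range; it's byte 3 of F0 90 90 AF = 0x90.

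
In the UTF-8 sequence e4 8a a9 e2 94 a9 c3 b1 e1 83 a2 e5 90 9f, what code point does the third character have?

U+00F1

Offset 0: leading byte 0xE4 = 11100100 → 3-byte char #1 = E4 8A A9.
Offset 3: leading byte 0xE2 = 11100010 → 3-byte char #2 = E2 94 A9.
Offset 6: leading byte 0xC3 = 11000011 → 2-byte char #3 = C3 B1.
Leading byte 0xC3 = 11000011 matches 110xxxxx → 2-byte sequence.
Byte 1: 0xC3 = 11000011, payload 00011 (5 bits).
Byte 2: 0xB1 = 10110001 (10xxxxxx ✓), payload 110001.
Concatenate: 00011110001 = 0xF1 (11 bits → U+00F1).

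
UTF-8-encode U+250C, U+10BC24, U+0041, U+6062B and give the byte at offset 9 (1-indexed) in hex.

1-indexed offset 9 is 0-indexed offset 8.
U+250C → 3-byte form E2 94 8C at offsets 0–2.
U+10BC24 → 4-byte form F4 8B B0 A4 at offsets 3–6.
U+0041 → 1-byte form 41 at offsets 7–7.
U+6062B → 4-byte form F1 A0 98 AB at offsets 8–11.
Offset 8 falls in char 4's range; it's byte 1 of F1 A0 98 AB = 0xF1.

0xF1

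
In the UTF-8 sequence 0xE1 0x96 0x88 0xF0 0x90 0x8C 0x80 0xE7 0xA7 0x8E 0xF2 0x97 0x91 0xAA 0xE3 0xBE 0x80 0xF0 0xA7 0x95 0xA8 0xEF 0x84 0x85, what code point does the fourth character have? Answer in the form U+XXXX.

Offset 0: leading byte 0xE1 = 11100001 → 3-byte char #1 = E1 96 88.
Offset 3: leading byte 0xF0 = 11110000 → 4-byte char #2 = F0 90 8C 80.
Offset 7: leading byte 0xE7 = 11100111 → 3-byte char #3 = E7 A7 8E.
Offset 10: leading byte 0xF2 = 11110010 → 4-byte char #4 = F2 97 91 AA.
Leading byte 0xF2 = 11110010 matches 11110xxx → 4-byte sequence.
Byte 1: 0xF2 = 11110010, payload 010 (3 bits).
Byte 2: 0x97 = 10010111 (10xxxxxx ✓), payload 010111.
Byte 3: 0x91 = 10010001 (10xxxxxx ✓), payload 010001.
Byte 4: 0xAA = 10101010 (10xxxxxx ✓), payload 101010.
Concatenate: 010010111010001101010 = 0x9746A (21 bits → U+9746A).

U+9746A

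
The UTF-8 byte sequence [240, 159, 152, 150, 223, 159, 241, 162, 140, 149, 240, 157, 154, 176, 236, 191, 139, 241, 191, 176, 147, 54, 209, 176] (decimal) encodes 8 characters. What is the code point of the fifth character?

Offset 0: leading byte 0xF0 = 11110000 → 4-byte char #1 = F0 9F 98 96.
Offset 4: leading byte 0xDF = 11011111 → 2-byte char #2 = DF 9F.
Offset 6: leading byte 0xF1 = 11110001 → 4-byte char #3 = F1 A2 8C 95.
Offset 10: leading byte 0xF0 = 11110000 → 4-byte char #4 = F0 9D 9A B0.
Offset 14: leading byte 0xEC = 11101100 → 3-byte char #5 = EC BF 8B.
Leading byte 0xEC = 11101100 matches 1110xxxx → 3-byte sequence.
Byte 1: 0xEC = 11101100, payload 1100 (4 bits).
Byte 2: 0xBF = 10111111 (10xxxxxx ✓), payload 111111.
Byte 3: 0x8B = 10001011 (10xxxxxx ✓), payload 001011.
Concatenate: 1100111111001011 = 0xCFCB (16 bits → U+CFCB).

U+CFCB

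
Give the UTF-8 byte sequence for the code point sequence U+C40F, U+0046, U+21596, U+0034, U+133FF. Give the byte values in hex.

EC 90 8F 46 F0 A1 96 96 34 F0 93 8F BF

U+C40F: 3-byte form → EC 90 8F.
U+0046: 1-byte form → 46.
U+21596: 4-byte form → F0 A1 96 96.
U+0034: 1-byte form → 34.
U+133FF: 4-byte form → F0 93 8F BF.
Concatenated (13 bytes): EC 90 8F 46 F0 A1 96 96 34 F0 93 8F BF.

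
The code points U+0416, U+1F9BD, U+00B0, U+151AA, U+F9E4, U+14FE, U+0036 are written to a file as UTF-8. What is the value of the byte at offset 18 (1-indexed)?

0xBE

1-indexed offset 18 is 0-indexed offset 17.
U+0416 → 2-byte form D0 96 at offsets 0–1.
U+1F9BD → 4-byte form F0 9F A6 BD at offsets 2–5.
U+00B0 → 2-byte form C2 B0 at offsets 6–7.
U+151AA → 4-byte form F0 95 86 AA at offsets 8–11.
U+F9E4 → 3-byte form EF A7 A4 at offsets 12–14.
U+14FE → 3-byte form E1 93 BE at offsets 15–17.
Offset 17 falls in char 6's range; it's byte 3 of E1 93 BE = 0xBE.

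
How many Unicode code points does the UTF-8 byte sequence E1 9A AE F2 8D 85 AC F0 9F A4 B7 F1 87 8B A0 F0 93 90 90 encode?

5

Byte at offset 0: 0xE1 = 11100001 → 3-byte char (#1). Advance 3.
Byte at offset 3: 0xF2 = 11110010 → 4-byte char (#2). Advance 4.
Byte at offset 7: 0xF0 = 11110000 → 4-byte char (#3). Advance 4.
Byte at offset 11: 0xF1 = 11110001 → 4-byte char (#4). Advance 4.
Byte at offset 15: 0xF0 = 11110000 → 4-byte char (#5). Advance 4.
Reached end at offset 19 after 5 code points.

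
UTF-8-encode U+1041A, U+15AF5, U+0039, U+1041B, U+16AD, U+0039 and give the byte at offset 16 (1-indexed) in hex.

1-indexed offset 16 is 0-indexed offset 15.
U+1041A → 4-byte form F0 90 90 9A at offsets 0–3.
U+15AF5 → 4-byte form F0 95 AB B5 at offsets 4–7.
U+0039 → 1-byte form 39 at offsets 8–8.
U+1041B → 4-byte form F0 90 90 9B at offsets 9–12.
U+16AD → 3-byte form E1 9A AD at offsets 13–15.
Offset 15 falls in char 5's range; it's byte 3 of E1 9A AD = 0xAD.

0xAD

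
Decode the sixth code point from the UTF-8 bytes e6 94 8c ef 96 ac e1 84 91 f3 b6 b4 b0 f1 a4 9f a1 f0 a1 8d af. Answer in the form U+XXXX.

Offset 0: leading byte 0xE6 = 11100110 → 3-byte char #1 = E6 94 8C.
Offset 3: leading byte 0xEF = 11101111 → 3-byte char #2 = EF 96 AC.
Offset 6: leading byte 0xE1 = 11100001 → 3-byte char #3 = E1 84 91.
Offset 9: leading byte 0xF3 = 11110011 → 4-byte char #4 = F3 B6 B4 B0.
Offset 13: leading byte 0xF1 = 11110001 → 4-byte char #5 = F1 A4 9F A1.
Offset 17: leading byte 0xF0 = 11110000 → 4-byte char #6 = F0 A1 8D AF.
Leading byte 0xF0 = 11110000 matches 11110xxx → 4-byte sequence.
Byte 1: 0xF0 = 11110000, payload 000 (3 bits).
Byte 2: 0xA1 = 10100001 (10xxxxxx ✓), payload 100001.
Byte 3: 0x8D = 10001101 (10xxxxxx ✓), payload 001101.
Byte 4: 0xAF = 10101111 (10xxxxxx ✓), payload 101111.
Concatenate: 000100001001101101111 = 0x2136F (21 bits → U+2136F).

U+2136F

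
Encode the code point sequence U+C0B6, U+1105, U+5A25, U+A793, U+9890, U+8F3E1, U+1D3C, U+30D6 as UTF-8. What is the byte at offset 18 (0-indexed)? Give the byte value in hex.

U+C0B6 → 3-byte form EC 82 B6 at offsets 0–2.
U+1105 → 3-byte form E1 84 85 at offsets 3–5.
U+5A25 → 3-byte form E5 A8 A5 at offsets 6–8.
U+A793 → 3-byte form EA 9E 93 at offsets 9–11.
U+9890 → 3-byte form E9 A2 90 at offsets 12–14.
U+8F3E1 → 4-byte form F2 8F 8F A1 at offsets 15–18.
Offset 18 falls in char 6's range; it's byte 4 of F2 8F 8F A1 = 0xA1.

0xA1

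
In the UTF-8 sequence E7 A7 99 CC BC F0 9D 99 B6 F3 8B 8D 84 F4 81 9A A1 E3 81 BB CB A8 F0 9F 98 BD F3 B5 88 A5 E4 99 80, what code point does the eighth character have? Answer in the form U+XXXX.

U+1F63D

Offset 0: leading byte 0xE7 = 11100111 → 3-byte char #1 = E7 A7 99.
Offset 3: leading byte 0xCC = 11001100 → 2-byte char #2 = CC BC.
Offset 5: leading byte 0xF0 = 11110000 → 4-byte char #3 = F0 9D 99 B6.
Offset 9: leading byte 0xF3 = 11110011 → 4-byte char #4 = F3 8B 8D 84.
Offset 13: leading byte 0xF4 = 11110100 → 4-byte char #5 = F4 81 9A A1.
Offset 17: leading byte 0xE3 = 11100011 → 3-byte char #6 = E3 81 BB.
Offset 20: leading byte 0xCB = 11001011 → 2-byte char #7 = CB A8.
Offset 22: leading byte 0xF0 = 11110000 → 4-byte char #8 = F0 9F 98 BD.
Leading byte 0xF0 = 11110000 matches 11110xxx → 4-byte sequence.
Byte 1: 0xF0 = 11110000, payload 000 (3 bits).
Byte 2: 0x9F = 10011111 (10xxxxxx ✓), payload 011111.
Byte 3: 0x98 = 10011000 (10xxxxxx ✓), payload 011000.
Byte 4: 0xBD = 10111101 (10xxxxxx ✓), payload 111101.
Concatenate: 000011111011000111101 = 0x1F63D (21 bits → U+1F63D).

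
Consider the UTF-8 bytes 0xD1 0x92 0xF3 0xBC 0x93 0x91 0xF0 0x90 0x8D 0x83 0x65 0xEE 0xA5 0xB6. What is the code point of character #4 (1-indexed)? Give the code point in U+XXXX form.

Offset 0: leading byte 0xD1 = 11010001 → 2-byte char #1 = D1 92.
Offset 2: leading byte 0xF3 = 11110011 → 4-byte char #2 = F3 BC 93 91.
Offset 6: leading byte 0xF0 = 11110000 → 4-byte char #3 = F0 90 8D 83.
Offset 10: leading byte 0x65 = 01100101 → 1-byte char #4 = 65.
Leading byte 0x65 = 01100101 matches 0xxxxxxx → 1-byte sequence.
Byte 1: 0x65 = 01100101, payload 1100101 (7 bits).
Concatenate: 1100101 = 0x65 (7 bits → U+0065).

U+0065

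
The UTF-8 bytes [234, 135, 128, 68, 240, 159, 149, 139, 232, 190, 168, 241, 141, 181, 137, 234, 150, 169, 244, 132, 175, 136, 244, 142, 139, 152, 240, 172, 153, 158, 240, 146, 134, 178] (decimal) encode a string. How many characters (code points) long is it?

10

Byte at offset 0: 0xEA = 11101010 → 3-byte char (#1). Advance 3.
Byte at offset 3: 0x44 = 01000100 → 1-byte char (#2). Advance 1.
Byte at offset 4: 0xF0 = 11110000 → 4-byte char (#3). Advance 4.
Byte at offset 8: 0xE8 = 11101000 → 3-byte char (#4). Advance 3.
Byte at offset 11: 0xF1 = 11110001 → 4-byte char (#5). Advance 4.
Byte at offset 15: 0xEA = 11101010 → 3-byte char (#6). Advance 3.
Byte at offset 18: 0xF4 = 11110100 → 4-byte char (#7). Advance 4.
Byte at offset 22: 0xF4 = 11110100 → 4-byte char (#8). Advance 4.
Byte at offset 26: 0xF0 = 11110000 → 4-byte char (#9). Advance 4.
Byte at offset 30: 0xF0 = 11110000 → 4-byte char (#10). Advance 4.
Reached end at offset 34 after 10 code points.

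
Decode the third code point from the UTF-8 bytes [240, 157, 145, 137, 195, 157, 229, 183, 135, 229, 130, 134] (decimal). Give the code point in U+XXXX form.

U+5DC7

Offset 0: leading byte 0xF0 = 11110000 → 4-byte char #1 = F0 9D 91 89.
Offset 4: leading byte 0xC3 = 11000011 → 2-byte char #2 = C3 9D.
Offset 6: leading byte 0xE5 = 11100101 → 3-byte char #3 = E5 B7 87.
Leading byte 0xE5 = 11100101 matches 1110xxxx → 3-byte sequence.
Byte 1: 0xE5 = 11100101, payload 0101 (4 bits).
Byte 2: 0xB7 = 10110111 (10xxxxxx ✓), payload 110111.
Byte 3: 0x87 = 10000111 (10xxxxxx ✓), payload 000111.
Concatenate: 0101110111000111 = 0x5DC7 (16 bits → U+5DC7).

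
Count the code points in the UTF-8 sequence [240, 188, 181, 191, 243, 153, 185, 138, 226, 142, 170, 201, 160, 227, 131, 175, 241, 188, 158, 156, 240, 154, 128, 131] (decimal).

Byte at offset 0: 0xF0 = 11110000 → 4-byte char (#1). Advance 4.
Byte at offset 4: 0xF3 = 11110011 → 4-byte char (#2). Advance 4.
Byte at offset 8: 0xE2 = 11100010 → 3-byte char (#3). Advance 3.
Byte at offset 11: 0xC9 = 11001001 → 2-byte char (#4). Advance 2.
Byte at offset 13: 0xE3 = 11100011 → 3-byte char (#5). Advance 3.
Byte at offset 16: 0xF1 = 11110001 → 4-byte char (#6). Advance 4.
Byte at offset 20: 0xF0 = 11110000 → 4-byte char (#7). Advance 4.
Reached end at offset 24 after 7 code points.

7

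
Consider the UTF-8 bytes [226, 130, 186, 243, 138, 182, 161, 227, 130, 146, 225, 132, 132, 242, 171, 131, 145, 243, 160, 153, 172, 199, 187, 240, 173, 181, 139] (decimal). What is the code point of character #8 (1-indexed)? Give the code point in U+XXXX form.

Offset 0: leading byte 0xE2 = 11100010 → 3-byte char #1 = E2 82 BA.
Offset 3: leading byte 0xF3 = 11110011 → 4-byte char #2 = F3 8A B6 A1.
Offset 7: leading byte 0xE3 = 11100011 → 3-byte char #3 = E3 82 92.
Offset 10: leading byte 0xE1 = 11100001 → 3-byte char #4 = E1 84 84.
Offset 13: leading byte 0xF2 = 11110010 → 4-byte char #5 = F2 AB 83 91.
Offset 17: leading byte 0xF3 = 11110011 → 4-byte char #6 = F3 A0 99 AC.
Offset 21: leading byte 0xC7 = 11000111 → 2-byte char #7 = C7 BB.
Offset 23: leading byte 0xF0 = 11110000 → 4-byte char #8 = F0 AD B5 8B.
Leading byte 0xF0 = 11110000 matches 11110xxx → 4-byte sequence.
Byte 1: 0xF0 = 11110000, payload 000 (3 bits).
Byte 2: 0xAD = 10101101 (10xxxxxx ✓), payload 101101.
Byte 3: 0xB5 = 10110101 (10xxxxxx ✓), payload 110101.
Byte 4: 0x8B = 10001011 (10xxxxxx ✓), payload 001011.
Concatenate: 000101101110101001011 = 0x2DD4B (21 bits → U+2DD4B).

U+2DD4B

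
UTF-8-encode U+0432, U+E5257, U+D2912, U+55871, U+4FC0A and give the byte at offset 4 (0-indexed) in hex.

U+0432 → 2-byte form D0 B2 at offsets 0–1.
U+E5257 → 4-byte form F3 A5 89 97 at offsets 2–5.
Offset 4 falls in char 2's range; it's byte 3 of F3 A5 89 97 = 0x89.

0x89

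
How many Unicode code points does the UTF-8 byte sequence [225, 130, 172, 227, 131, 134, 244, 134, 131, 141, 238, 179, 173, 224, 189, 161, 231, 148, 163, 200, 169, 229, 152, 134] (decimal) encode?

Byte at offset 0: 0xE1 = 11100001 → 3-byte char (#1). Advance 3.
Byte at offset 3: 0xE3 = 11100011 → 3-byte char (#2). Advance 3.
Byte at offset 6: 0xF4 = 11110100 → 4-byte char (#3). Advance 4.
Byte at offset 10: 0xEE = 11101110 → 3-byte char (#4). Advance 3.
Byte at offset 13: 0xE0 = 11100000 → 3-byte char (#5). Advance 3.
Byte at offset 16: 0xE7 = 11100111 → 3-byte char (#6). Advance 3.
Byte at offset 19: 0xC8 = 11001000 → 2-byte char (#7). Advance 2.
Byte at offset 21: 0xE5 = 11100101 → 3-byte char (#8). Advance 3.
Reached end at offset 24 after 8 code points.

8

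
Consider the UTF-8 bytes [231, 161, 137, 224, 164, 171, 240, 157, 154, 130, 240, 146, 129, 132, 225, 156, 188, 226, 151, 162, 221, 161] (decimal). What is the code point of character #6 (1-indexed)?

Offset 0: leading byte 0xE7 = 11100111 → 3-byte char #1 = E7 A1 89.
Offset 3: leading byte 0xE0 = 11100000 → 3-byte char #2 = E0 A4 AB.
Offset 6: leading byte 0xF0 = 11110000 → 4-byte char #3 = F0 9D 9A 82.
Offset 10: leading byte 0xF0 = 11110000 → 4-byte char #4 = F0 92 81 84.
Offset 14: leading byte 0xE1 = 11100001 → 3-byte char #5 = E1 9C BC.
Offset 17: leading byte 0xE2 = 11100010 → 3-byte char #6 = E2 97 A2.
Leading byte 0xE2 = 11100010 matches 1110xxxx → 3-byte sequence.
Byte 1: 0xE2 = 11100010, payload 0010 (4 bits).
Byte 2: 0x97 = 10010111 (10xxxxxx ✓), payload 010111.
Byte 3: 0xA2 = 10100010 (10xxxxxx ✓), payload 100010.
Concatenate: 0010010111100010 = 0x25E2 (16 bits → U+25E2).

U+25E2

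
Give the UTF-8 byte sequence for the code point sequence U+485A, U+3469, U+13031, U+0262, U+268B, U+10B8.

U+485A: 3-byte form → E4 A1 9A.
U+3469: 3-byte form → E3 91 A9.
U+13031: 4-byte form → F0 93 80 B1.
U+0262: 2-byte form → C9 A2.
U+268B: 3-byte form → E2 9A 8B.
U+10B8: 3-byte form → E1 82 B8.
Concatenated (18 bytes): E4 A1 9A E3 91 A9 F0 93 80 B1 C9 A2 E2 9A 8B E1 82 B8.

E4 A1 9A E3 91 A9 F0 93 80 B1 C9 A2 E2 9A 8B E1 82 B8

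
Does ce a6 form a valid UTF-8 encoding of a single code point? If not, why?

Leading byte 0xCE = 11001110 → 2-byte form.
Continuation bytes 0xA6=10100110 all match 10xxxxxx.
Decoded value 0x3A6 is ≥ 0x80 (shortest form) and not a surrogate.

valid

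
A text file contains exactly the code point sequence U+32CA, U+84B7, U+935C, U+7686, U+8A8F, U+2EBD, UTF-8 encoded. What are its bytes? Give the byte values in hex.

U+32CA: 3-byte form → E3 8B 8A.
U+84B7: 3-byte form → E8 92 B7.
U+935C: 3-byte form → E9 8D 9C.
U+7686: 3-byte form → E7 9A 86.
U+8A8F: 3-byte form → E8 AA 8F.
U+2EBD: 3-byte form → E2 BA BD.
Concatenated (18 bytes): E3 8B 8A E8 92 B7 E9 8D 9C E7 9A 86 E8 AA 8F E2 BA BD.

E3 8B 8A E8 92 B7 E9 8D 9C E7 9A 86 E8 AA 8F E2 BA BD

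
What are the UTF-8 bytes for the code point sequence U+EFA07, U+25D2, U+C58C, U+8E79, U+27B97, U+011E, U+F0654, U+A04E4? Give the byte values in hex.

U+EFA07: 4-byte form → F3 AF A8 87.
U+25D2: 3-byte form → E2 97 92.
U+C58C: 3-byte form → EC 96 8C.
U+8E79: 3-byte form → E8 B9 B9.
U+27B97: 4-byte form → F0 A7 AE 97.
U+011E: 2-byte form → C4 9E.
U+F0654: 4-byte form → F3 B0 99 94.
U+A04E4: 4-byte form → F2 A0 93 A4.
Concatenated (27 bytes): F3 AF A8 87 E2 97 92 EC 96 8C E8 B9 B9 F0 A7 AE 97 C4 9E F3 B0 99 94 F2 A0 93 A4.

F3 AF A8 87 E2 97 92 EC 96 8C E8 B9 B9 F0 A7 AE 97 C4 9E F3 B0 99 94 F2 A0 93 A4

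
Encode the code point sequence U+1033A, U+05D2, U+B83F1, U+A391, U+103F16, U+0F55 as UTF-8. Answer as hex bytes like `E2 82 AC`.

U+1033A: 4-byte form → F0 90 8C BA.
U+05D2: 2-byte form → D7 92.
U+B83F1: 4-byte form → F2 B8 8F B1.
U+A391: 3-byte form → EA 8E 91.
U+103F16: 4-byte form → F4 83 BC 96.
U+0F55: 3-byte form → E0 BD 95.
Concatenated (20 bytes): F0 90 8C BA D7 92 F2 B8 8F B1 EA 8E 91 F4 83 BC 96 E0 BD 95.

F0 90 8C BA D7 92 F2 B8 8F B1 EA 8E 91 F4 83 BC 96 E0 BD 95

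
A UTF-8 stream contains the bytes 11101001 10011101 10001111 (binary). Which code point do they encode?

U+974F

Leading byte 0xE9 = 11101001 matches 1110xxxx → 3-byte sequence.
Byte 1: 0xE9 = 11101001, payload 1001 (4 bits).
Byte 2: 0x9D = 10011101 (10xxxxxx ✓), payload 011101.
Byte 3: 0x8F = 10001111 (10xxxxxx ✓), payload 001111.
Concatenate: 1001011101001111 = 0x974F (16 bits → U+974F).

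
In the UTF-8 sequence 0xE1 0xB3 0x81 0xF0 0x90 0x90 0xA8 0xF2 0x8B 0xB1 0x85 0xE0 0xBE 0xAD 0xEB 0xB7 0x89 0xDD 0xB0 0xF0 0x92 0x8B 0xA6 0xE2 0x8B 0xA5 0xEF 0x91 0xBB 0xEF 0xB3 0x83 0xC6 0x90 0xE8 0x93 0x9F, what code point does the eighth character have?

Offset 0: leading byte 0xE1 = 11100001 → 3-byte char #1 = E1 B3 81.
Offset 3: leading byte 0xF0 = 11110000 → 4-byte char #2 = F0 90 90 A8.
Offset 7: leading byte 0xF2 = 11110010 → 4-byte char #3 = F2 8B B1 85.
Offset 11: leading byte 0xE0 = 11100000 → 3-byte char #4 = E0 BE AD.
Offset 14: leading byte 0xEB = 11101011 → 3-byte char #5 = EB B7 89.
Offset 17: leading byte 0xDD = 11011101 → 2-byte char #6 = DD B0.
Offset 19: leading byte 0xF0 = 11110000 → 4-byte char #7 = F0 92 8B A6.
Offset 23: leading byte 0xE2 = 11100010 → 3-byte char #8 = E2 8B A5.
Leading byte 0xE2 = 11100010 matches 1110xxxx → 3-byte sequence.
Byte 1: 0xE2 = 11100010, payload 0010 (4 bits).
Byte 2: 0x8B = 10001011 (10xxxxxx ✓), payload 001011.
Byte 3: 0xA5 = 10100101 (10xxxxxx ✓), payload 100101.
Concatenate: 0010001011100101 = 0x22E5 (16 bits → U+22E5).

U+22E5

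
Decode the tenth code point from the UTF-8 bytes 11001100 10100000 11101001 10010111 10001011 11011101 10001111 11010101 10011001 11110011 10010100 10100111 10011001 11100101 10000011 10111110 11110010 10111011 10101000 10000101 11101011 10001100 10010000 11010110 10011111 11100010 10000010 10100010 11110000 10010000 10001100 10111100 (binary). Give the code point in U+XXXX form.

Offset 0: leading byte 0xCC = 11001100 → 2-byte char #1 = CC A0.
Offset 2: leading byte 0xE9 = 11101001 → 3-byte char #2 = E9 97 8B.
Offset 5: leading byte 0xDD = 11011101 → 2-byte char #3 = DD 8F.
Offset 7: leading byte 0xD5 = 11010101 → 2-byte char #4 = D5 99.
Offset 9: leading byte 0xF3 = 11110011 → 4-byte char #5 = F3 94 A7 99.
Offset 13: leading byte 0xE5 = 11100101 → 3-byte char #6 = E5 83 BE.
Offset 16: leading byte 0xF2 = 11110010 → 4-byte char #7 = F2 BB A8 85.
Offset 20: leading byte 0xEB = 11101011 → 3-byte char #8 = EB 8C 90.
Offset 23: leading byte 0xD6 = 11010110 → 2-byte char #9 = D6 9F.
Offset 25: leading byte 0xE2 = 11100010 → 3-byte char #10 = E2 82 A2.
Leading byte 0xE2 = 11100010 matches 1110xxxx → 3-byte sequence.
Byte 1: 0xE2 = 11100010, payload 0010 (4 bits).
Byte 2: 0x82 = 10000010 (10xxxxxx ✓), payload 000010.
Byte 3: 0xA2 = 10100010 (10xxxxxx ✓), payload 100010.
Concatenate: 0010000010100010 = 0x20A2 (16 bits → U+20A2).

U+20A2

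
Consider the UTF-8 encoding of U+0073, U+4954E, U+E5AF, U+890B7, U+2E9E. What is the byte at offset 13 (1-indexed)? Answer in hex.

0xE2

1-indexed offset 13 is 0-indexed offset 12.
U+0073 → 1-byte form 73 at offsets 0–0.
U+4954E → 4-byte form F1 89 95 8E at offsets 1–4.
U+E5AF → 3-byte form EE 96 AF at offsets 5–7.
U+890B7 → 4-byte form F2 89 82 B7 at offsets 8–11.
U+2E9E → 3-byte form E2 BA 9E at offsets 12–14.
Offset 12 falls in char 5's range; it's byte 1 of E2 BA 9E = 0xE2.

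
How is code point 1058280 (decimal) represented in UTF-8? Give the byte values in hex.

F4 82 97 A8

U+1025E8 = 0x1025E8 = 1058280 decimal. In range U+10000–U+10FFFF → 4-byte form: 11110xxx 10xxxxxx 10xxxxxx 10xxxxxx.
Binary (21 bits): 100000010010111101000.
Split 3+6+6+6: 100 | 000010 | 010111 | 101000.
Byte 1: 11110100 = 0xF4.
Byte 2: 10000010 = 0x82.
Byte 3: 10010111 = 0x97.
Byte 4: 10101000 = 0xA8.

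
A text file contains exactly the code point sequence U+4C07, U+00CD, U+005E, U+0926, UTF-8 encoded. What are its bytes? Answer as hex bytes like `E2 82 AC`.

U+4C07: 3-byte form → E4 B0 87.
U+00CD: 2-byte form → C3 8D.
U+005E: 1-byte form → 5E.
U+0926: 3-byte form → E0 A4 A6.
Concatenated (9 bytes): E4 B0 87 C3 8D 5E E0 A4 A6.

E4 B0 87 C3 8D 5E E0 A4 A6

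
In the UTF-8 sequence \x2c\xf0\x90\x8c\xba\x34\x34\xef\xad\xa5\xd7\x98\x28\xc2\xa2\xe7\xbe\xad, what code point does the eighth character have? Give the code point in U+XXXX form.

Offset 0: leading byte 0x2C = 00101100 → 1-byte char #1 = 2C.
Offset 1: leading byte 0xF0 = 11110000 → 4-byte char #2 = F0 90 8C BA.
Offset 5: leading byte 0x34 = 00110100 → 1-byte char #3 = 34.
Offset 6: leading byte 0x34 = 00110100 → 1-byte char #4 = 34.
Offset 7: leading byte 0xEF = 11101111 → 3-byte char #5 = EF AD A5.
Offset 10: leading byte 0xD7 = 11010111 → 2-byte char #6 = D7 98.
Offset 12: leading byte 0x28 = 00101000 → 1-byte char #7 = 28.
Offset 13: leading byte 0xC2 = 11000010 → 2-byte char #8 = C2 A2.
Leading byte 0xC2 = 11000010 matches 110xxxxx → 2-byte sequence.
Byte 1: 0xC2 = 11000010, payload 00010 (5 bits).
Byte 2: 0xA2 = 10100010 (10xxxxxx ✓), payload 100010.
Concatenate: 00010100010 = 0xA2 (11 bits → U+00A2).

U+00A2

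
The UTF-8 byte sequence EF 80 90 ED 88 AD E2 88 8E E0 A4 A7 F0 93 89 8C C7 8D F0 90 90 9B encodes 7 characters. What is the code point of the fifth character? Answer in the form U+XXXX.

U+1324C

Offset 0: leading byte 0xEF = 11101111 → 3-byte char #1 = EF 80 90.
Offset 3: leading byte 0xED = 11101101 → 3-byte char #2 = ED 88 AD.
Offset 6: leading byte 0xE2 = 11100010 → 3-byte char #3 = E2 88 8E.
Offset 9: leading byte 0xE0 = 11100000 → 3-byte char #4 = E0 A4 A7.
Offset 12: leading byte 0xF0 = 11110000 → 4-byte char #5 = F0 93 89 8C.
Leading byte 0xF0 = 11110000 matches 11110xxx → 4-byte sequence.
Byte 1: 0xF0 = 11110000, payload 000 (3 bits).
Byte 2: 0x93 = 10010011 (10xxxxxx ✓), payload 010011.
Byte 3: 0x89 = 10001001 (10xxxxxx ✓), payload 001001.
Byte 4: 0x8C = 10001100 (10xxxxxx ✓), payload 001100.
Concatenate: 000010011001001001100 = 0x1324C (21 bits → U+1324C).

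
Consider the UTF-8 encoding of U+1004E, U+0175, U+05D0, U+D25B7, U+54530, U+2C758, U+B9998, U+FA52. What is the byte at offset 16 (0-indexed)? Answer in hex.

U+1004E → 4-byte form F0 90 81 8E at offsets 0–3.
U+0175 → 2-byte form C5 B5 at offsets 4–5.
U+05D0 → 2-byte form D7 90 at offsets 6–7.
U+D25B7 → 4-byte form F3 92 96 B7 at offsets 8–11.
U+54530 → 4-byte form F1 94 94 B0 at offsets 12–15.
U+2C758 → 4-byte form F0 AC 9D 98 at offsets 16–19.
Offset 16 falls in char 6's range; it's byte 1 of F0 AC 9D 98 = 0xF0.

0xF0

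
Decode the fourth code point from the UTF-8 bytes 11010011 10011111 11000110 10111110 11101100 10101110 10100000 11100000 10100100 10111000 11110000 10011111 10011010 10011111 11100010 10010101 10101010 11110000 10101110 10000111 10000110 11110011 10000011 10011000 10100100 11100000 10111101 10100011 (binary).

U+0938

Offset 0: leading byte 0xD3 = 11010011 → 2-byte char #1 = D3 9F.
Offset 2: leading byte 0xC6 = 11000110 → 2-byte char #2 = C6 BE.
Offset 4: leading byte 0xEC = 11101100 → 3-byte char #3 = EC AE A0.
Offset 7: leading byte 0xE0 = 11100000 → 3-byte char #4 = E0 A4 B8.
Leading byte 0xE0 = 11100000 matches 1110xxxx → 3-byte sequence.
Byte 1: 0xE0 = 11100000, payload 0000 (4 bits).
Byte 2: 0xA4 = 10100100 (10xxxxxx ✓), payload 100100.
Byte 3: 0xB8 = 10111000 (10xxxxxx ✓), payload 111000.
Concatenate: 0000100100111000 = 0x938 (16 bits → U+0938).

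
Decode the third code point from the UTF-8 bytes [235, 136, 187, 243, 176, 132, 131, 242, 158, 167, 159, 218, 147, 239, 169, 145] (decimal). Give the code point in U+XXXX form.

Offset 0: leading byte 0xEB = 11101011 → 3-byte char #1 = EB 88 BB.
Offset 3: leading byte 0xF3 = 11110011 → 4-byte char #2 = F3 B0 84 83.
Offset 7: leading byte 0xF2 = 11110010 → 4-byte char #3 = F2 9E A7 9F.
Leading byte 0xF2 = 11110010 matches 11110xxx → 4-byte sequence.
Byte 1: 0xF2 = 11110010, payload 010 (3 bits).
Byte 2: 0x9E = 10011110 (10xxxxxx ✓), payload 011110.
Byte 3: 0xA7 = 10100111 (10xxxxxx ✓), payload 100111.
Byte 4: 0x9F = 10011111 (10xxxxxx ✓), payload 011111.
Concatenate: 010011110100111011111 = 0x9E9DF (21 bits → U+9E9DF).

U+9E9DF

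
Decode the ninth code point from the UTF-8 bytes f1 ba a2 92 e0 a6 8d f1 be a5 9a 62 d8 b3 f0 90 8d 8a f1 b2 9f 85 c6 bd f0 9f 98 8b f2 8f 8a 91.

Offset 0: leading byte 0xF1 = 11110001 → 4-byte char #1 = F1 BA A2 92.
Offset 4: leading byte 0xE0 = 11100000 → 3-byte char #2 = E0 A6 8D.
Offset 7: leading byte 0xF1 = 11110001 → 4-byte char #3 = F1 BE A5 9A.
Offset 11: leading byte 0x62 = 01100010 → 1-byte char #4 = 62.
Offset 12: leading byte 0xD8 = 11011000 → 2-byte char #5 = D8 B3.
Offset 14: leading byte 0xF0 = 11110000 → 4-byte char #6 = F0 90 8D 8A.
Offset 18: leading byte 0xF1 = 11110001 → 4-byte char #7 = F1 B2 9F 85.
Offset 22: leading byte 0xC6 = 11000110 → 2-byte char #8 = C6 BD.
Offset 24: leading byte 0xF0 = 11110000 → 4-byte char #9 = F0 9F 98 8B.
Leading byte 0xF0 = 11110000 matches 11110xxx → 4-byte sequence.
Byte 1: 0xF0 = 11110000, payload 000 (3 bits).
Byte 2: 0x9F = 10011111 (10xxxxxx ✓), payload 011111.
Byte 3: 0x98 = 10011000 (10xxxxxx ✓), payload 011000.
Byte 4: 0x8B = 10001011 (10xxxxxx ✓), payload 001011.
Concatenate: 000011111011000001011 = 0x1F60B (21 bits → U+1F60B).

U+1F60B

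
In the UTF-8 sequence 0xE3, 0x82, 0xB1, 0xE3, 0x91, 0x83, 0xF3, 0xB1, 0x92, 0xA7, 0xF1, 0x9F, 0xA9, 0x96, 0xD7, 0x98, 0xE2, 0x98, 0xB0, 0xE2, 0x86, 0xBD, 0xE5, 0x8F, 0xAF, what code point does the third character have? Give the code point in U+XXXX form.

U+F14A7

Offset 0: leading byte 0xE3 = 11100011 → 3-byte char #1 = E3 82 B1.
Offset 3: leading byte 0xE3 = 11100011 → 3-byte char #2 = E3 91 83.
Offset 6: leading byte 0xF3 = 11110011 → 4-byte char #3 = F3 B1 92 A7.
Leading byte 0xF3 = 11110011 matches 11110xxx → 4-byte sequence.
Byte 1: 0xF3 = 11110011, payload 011 (3 bits).
Byte 2: 0xB1 = 10110001 (10xxxxxx ✓), payload 110001.
Byte 3: 0x92 = 10010010 (10xxxxxx ✓), payload 010010.
Byte 4: 0xA7 = 10100111 (10xxxxxx ✓), payload 100111.
Concatenate: 011110001010010100111 = 0xF14A7 (21 bits → U+F14A7).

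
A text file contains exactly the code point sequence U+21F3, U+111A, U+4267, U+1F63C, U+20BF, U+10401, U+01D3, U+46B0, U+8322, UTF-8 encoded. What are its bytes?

U+21F3: 3-byte form → E2 87 B3.
U+111A: 3-byte form → E1 84 9A.
U+4267: 3-byte form → E4 89 A7.
U+1F63C: 4-byte form → F0 9F 98 BC.
U+20BF: 3-byte form → E2 82 BF.
U+10401: 4-byte form → F0 90 90 81.
U+01D3: 2-byte form → C7 93.
U+46B0: 3-byte form → E4 9A B0.
U+8322: 3-byte form → E8 8C A2.
Concatenated (28 bytes): E2 87 B3 E1 84 9A E4 89 A7 F0 9F 98 BC E2 82 BF F0 90 90 81 C7 93 E4 9A B0 E8 8C A2.

E2 87 B3 E1 84 9A E4 89 A7 F0 9F 98 BC E2 82 BF F0 90 90 81 C7 93 E4 9A B0 E8 8C A2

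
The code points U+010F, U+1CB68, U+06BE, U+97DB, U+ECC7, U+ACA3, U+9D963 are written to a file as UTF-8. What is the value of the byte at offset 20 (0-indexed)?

0xA3

U+010F → 2-byte form C4 8F at offsets 0–1.
U+1CB68 → 4-byte form F0 9C AD A8 at offsets 2–5.
U+06BE → 2-byte form DA BE at offsets 6–7.
U+97DB → 3-byte form E9 9F 9B at offsets 8–10.
U+ECC7 → 3-byte form EE B3 87 at offsets 11–13.
U+ACA3 → 3-byte form EA B2 A3 at offsets 14–16.
U+9D963 → 4-byte form F2 9D A5 A3 at offsets 17–20.
Offset 20 falls in char 7's range; it's byte 4 of F2 9D A5 A3 = 0xA3.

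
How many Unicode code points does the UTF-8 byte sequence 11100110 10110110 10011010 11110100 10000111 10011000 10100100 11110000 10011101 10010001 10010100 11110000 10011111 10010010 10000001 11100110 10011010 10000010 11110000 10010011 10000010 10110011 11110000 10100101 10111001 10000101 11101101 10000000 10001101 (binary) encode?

Byte at offset 0: 0xE6 = 11100110 → 3-byte char (#1). Advance 3.
Byte at offset 3: 0xF4 = 11110100 → 4-byte char (#2). Advance 4.
Byte at offset 7: 0xF0 = 11110000 → 4-byte char (#3). Advance 4.
Byte at offset 11: 0xF0 = 11110000 → 4-byte char (#4). Advance 4.
Byte at offset 15: 0xE6 = 11100110 → 3-byte char (#5). Advance 3.
Byte at offset 18: 0xF0 = 11110000 → 4-byte char (#6). Advance 4.
Byte at offset 22: 0xF0 = 11110000 → 4-byte char (#7). Advance 4.
Byte at offset 26: 0xED = 11101101 → 3-byte char (#8). Advance 3.
Reached end at offset 29 after 8 code points.

8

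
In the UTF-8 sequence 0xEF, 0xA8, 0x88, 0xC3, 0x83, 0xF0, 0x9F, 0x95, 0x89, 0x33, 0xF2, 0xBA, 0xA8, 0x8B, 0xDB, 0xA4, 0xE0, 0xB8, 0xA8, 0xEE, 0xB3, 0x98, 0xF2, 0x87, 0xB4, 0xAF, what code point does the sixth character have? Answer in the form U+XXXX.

U+06E4

Offset 0: leading byte 0xEF = 11101111 → 3-byte char #1 = EF A8 88.
Offset 3: leading byte 0xC3 = 11000011 → 2-byte char #2 = C3 83.
Offset 5: leading byte 0xF0 = 11110000 → 4-byte char #3 = F0 9F 95 89.
Offset 9: leading byte 0x33 = 00110011 → 1-byte char #4 = 33.
Offset 10: leading byte 0xF2 = 11110010 → 4-byte char #5 = F2 BA A8 8B.
Offset 14: leading byte 0xDB = 11011011 → 2-byte char #6 = DB A4.
Leading byte 0xDB = 11011011 matches 110xxxxx → 2-byte sequence.
Byte 1: 0xDB = 11011011, payload 11011 (5 bits).
Byte 2: 0xA4 = 10100100 (10xxxxxx ✓), payload 100100.
Concatenate: 11011100100 = 0x6E4 (11 bits → U+06E4).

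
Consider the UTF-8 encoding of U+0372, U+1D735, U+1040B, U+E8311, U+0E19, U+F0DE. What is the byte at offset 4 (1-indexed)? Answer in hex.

1-indexed offset 4 is 0-indexed offset 3.
U+0372 → 2-byte form CD B2 at offsets 0–1.
U+1D735 → 4-byte form F0 9D 9C B5 at offsets 2–5.
Offset 3 falls in char 2's range; it's byte 2 of F0 9D 9C B5 = 0x9D.

0x9D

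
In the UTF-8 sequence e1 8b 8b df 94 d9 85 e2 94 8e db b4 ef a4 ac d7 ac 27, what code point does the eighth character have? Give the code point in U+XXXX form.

U+0027

Offset 0: leading byte 0xE1 = 11100001 → 3-byte char #1 = E1 8B 8B.
Offset 3: leading byte 0xDF = 11011111 → 2-byte char #2 = DF 94.
Offset 5: leading byte 0xD9 = 11011001 → 2-byte char #3 = D9 85.
Offset 7: leading byte 0xE2 = 11100010 → 3-byte char #4 = E2 94 8E.
Offset 10: leading byte 0xDB = 11011011 → 2-byte char #5 = DB B4.
Offset 12: leading byte 0xEF = 11101111 → 3-byte char #6 = EF A4 AC.
Offset 15: leading byte 0xD7 = 11010111 → 2-byte char #7 = D7 AC.
Offset 17: leading byte 0x27 = 00100111 → 1-byte char #8 = 27.
Leading byte 0x27 = 00100111 matches 0xxxxxxx → 1-byte sequence.
Byte 1: 0x27 = 00100111, payload 0100111 (7 bits).
Concatenate: 0100111 = 0x27 (7 bits → U+0027).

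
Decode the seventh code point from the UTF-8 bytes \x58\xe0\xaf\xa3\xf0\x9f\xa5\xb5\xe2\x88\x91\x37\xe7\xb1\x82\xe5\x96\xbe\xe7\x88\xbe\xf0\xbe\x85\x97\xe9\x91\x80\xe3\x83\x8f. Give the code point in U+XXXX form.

U+55BE

Offset 0: leading byte 0x58 = 01011000 → 1-byte char #1 = 58.
Offset 1: leading byte 0xE0 = 11100000 → 3-byte char #2 = E0 AF A3.
Offset 4: leading byte 0xF0 = 11110000 → 4-byte char #3 = F0 9F A5 B5.
Offset 8: leading byte 0xE2 = 11100010 → 3-byte char #4 = E2 88 91.
Offset 11: leading byte 0x37 = 00110111 → 1-byte char #5 = 37.
Offset 12: leading byte 0xE7 = 11100111 → 3-byte char #6 = E7 B1 82.
Offset 15: leading byte 0xE5 = 11100101 → 3-byte char #7 = E5 96 BE.
Leading byte 0xE5 = 11100101 matches 1110xxxx → 3-byte sequence.
Byte 1: 0xE5 = 11100101, payload 0101 (4 bits).
Byte 2: 0x96 = 10010110 (10xxxxxx ✓), payload 010110.
Byte 3: 0xBE = 10111110 (10xxxxxx ✓), payload 111110.
Concatenate: 0101010110111110 = 0x55BE (16 bits → U+55BE).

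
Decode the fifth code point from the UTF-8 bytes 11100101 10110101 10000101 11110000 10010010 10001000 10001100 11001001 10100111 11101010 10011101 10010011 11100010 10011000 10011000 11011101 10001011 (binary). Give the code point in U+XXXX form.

U+2618

Offset 0: leading byte 0xE5 = 11100101 → 3-byte char #1 = E5 B5 85.
Offset 3: leading byte 0xF0 = 11110000 → 4-byte char #2 = F0 92 88 8C.
Offset 7: leading byte 0xC9 = 11001001 → 2-byte char #3 = C9 A7.
Offset 9: leading byte 0xEA = 11101010 → 3-byte char #4 = EA 9D 93.
Offset 12: leading byte 0xE2 = 11100010 → 3-byte char #5 = E2 98 98.
Leading byte 0xE2 = 11100010 matches 1110xxxx → 3-byte sequence.
Byte 1: 0xE2 = 11100010, payload 0010 (4 bits).
Byte 2: 0x98 = 10011000 (10xxxxxx ✓), payload 011000.
Byte 3: 0x98 = 10011000 (10xxxxxx ✓), payload 011000.
Concatenate: 0010011000011000 = 0x2618 (16 bits → U+2618).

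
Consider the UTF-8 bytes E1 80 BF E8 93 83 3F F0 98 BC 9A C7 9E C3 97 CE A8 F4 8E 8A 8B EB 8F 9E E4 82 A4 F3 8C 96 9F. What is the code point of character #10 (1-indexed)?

Offset 0: leading byte 0xE1 = 11100001 → 3-byte char #1 = E1 80 BF.
Offset 3: leading byte 0xE8 = 11101000 → 3-byte char #2 = E8 93 83.
Offset 6: leading byte 0x3F = 00111111 → 1-byte char #3 = 3F.
Offset 7: leading byte 0xF0 = 11110000 → 4-byte char #4 = F0 98 BC 9A.
Offset 11: leading byte 0xC7 = 11000111 → 2-byte char #5 = C7 9E.
Offset 13: leading byte 0xC3 = 11000011 → 2-byte char #6 = C3 97.
Offset 15: leading byte 0xCE = 11001110 → 2-byte char #7 = CE A8.
Offset 17: leading byte 0xF4 = 11110100 → 4-byte char #8 = F4 8E 8A 8B.
Offset 21: leading byte 0xEB = 11101011 → 3-byte char #9 = EB 8F 9E.
Offset 24: leading byte 0xE4 = 11100100 → 3-byte char #10 = E4 82 A4.
Leading byte 0xE4 = 11100100 matches 1110xxxx → 3-byte sequence.
Byte 1: 0xE4 = 11100100, payload 0100 (4 bits).
Byte 2: 0x82 = 10000010 (10xxxxxx ✓), payload 000010.
Byte 3: 0xA4 = 10100100 (10xxxxxx ✓), payload 100100.
Concatenate: 0100000010100100 = 0x40A4 (16 bits → U+40A4).

U+40A4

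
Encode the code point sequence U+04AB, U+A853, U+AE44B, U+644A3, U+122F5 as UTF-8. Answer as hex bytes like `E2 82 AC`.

D2 AB EA A1 93 F2 AE 91 8B F1 A4 92 A3 F0 92 8B B5

U+04AB: 2-byte form → D2 AB.
U+A853: 3-byte form → EA A1 93.
U+AE44B: 4-byte form → F2 AE 91 8B.
U+644A3: 4-byte form → F1 A4 92 A3.
U+122F5: 4-byte form → F0 92 8B B5.
Concatenated (17 bytes): D2 AB EA A1 93 F2 AE 91 8B F1 A4 92 A3 F0 92 8B B5.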